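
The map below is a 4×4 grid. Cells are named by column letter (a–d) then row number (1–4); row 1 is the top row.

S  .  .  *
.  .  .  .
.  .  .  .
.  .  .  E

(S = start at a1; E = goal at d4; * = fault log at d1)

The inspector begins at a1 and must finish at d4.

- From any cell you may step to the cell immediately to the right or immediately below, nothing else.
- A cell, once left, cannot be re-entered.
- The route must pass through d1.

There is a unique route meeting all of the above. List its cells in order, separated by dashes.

Moves only go right or down, so the column and row indices never decrease.
Route from a1: right 3 to d1, down 3 to d4 — 6 moves in all.
Check: all required cells visited.

a1 - b1 - c1 - d1 - d2 - d3 - d4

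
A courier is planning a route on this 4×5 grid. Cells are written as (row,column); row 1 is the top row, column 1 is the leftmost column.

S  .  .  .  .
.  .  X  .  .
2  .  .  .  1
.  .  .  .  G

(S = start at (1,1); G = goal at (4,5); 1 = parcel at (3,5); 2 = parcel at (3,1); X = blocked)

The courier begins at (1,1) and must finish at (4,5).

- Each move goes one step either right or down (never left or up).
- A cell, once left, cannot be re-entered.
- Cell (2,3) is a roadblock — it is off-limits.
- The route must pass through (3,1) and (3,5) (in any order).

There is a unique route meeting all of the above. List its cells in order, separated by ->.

(1,1) -> (2,1) -> (3,1) -> (3,2) -> (3,3) -> (3,4) -> (3,5) -> (4,5)

Moves only go right or down, so the column and row indices never decrease.
Route from (1,1): down 2 to (3,1), right 4 to (3,5), down 1 to (4,5) — 7 moves in all.
Check: all required cells visited.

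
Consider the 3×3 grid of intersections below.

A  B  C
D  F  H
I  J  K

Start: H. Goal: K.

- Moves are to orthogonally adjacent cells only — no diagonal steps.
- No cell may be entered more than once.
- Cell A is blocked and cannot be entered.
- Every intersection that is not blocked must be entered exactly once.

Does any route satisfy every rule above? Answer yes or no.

yes

One route that works: H → C → B → F → D → I → J → K.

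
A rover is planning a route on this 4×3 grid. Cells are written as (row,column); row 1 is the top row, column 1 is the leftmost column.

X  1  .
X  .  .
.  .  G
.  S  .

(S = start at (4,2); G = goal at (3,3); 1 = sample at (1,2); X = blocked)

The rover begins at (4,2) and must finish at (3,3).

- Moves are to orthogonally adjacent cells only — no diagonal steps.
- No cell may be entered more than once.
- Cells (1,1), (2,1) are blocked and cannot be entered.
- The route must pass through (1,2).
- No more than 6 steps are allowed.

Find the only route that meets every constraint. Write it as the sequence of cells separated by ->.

(4,2) -> (3,2) -> (2,2) -> (1,2) -> (1,3) -> (2,3) -> (3,3)

The 6-move cap with required stops at (1,2) leaves no slack for detours.
Route from (4,2): up 3 to (1,2), right 1 to (1,3), down 2 to (3,3) — 6 moves in all.
Check: all required cells visited; 6 ≤ 6 moves.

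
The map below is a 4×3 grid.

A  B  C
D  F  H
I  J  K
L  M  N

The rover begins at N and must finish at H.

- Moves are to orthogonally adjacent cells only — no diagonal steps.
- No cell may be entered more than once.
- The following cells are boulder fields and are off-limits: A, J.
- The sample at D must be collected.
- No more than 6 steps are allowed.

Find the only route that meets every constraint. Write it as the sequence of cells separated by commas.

The 6-move cap with required stops at D leaves no slack for detours.
Route from N: left 2 to L, up 2 to D, right 2 to H — 6 moves in all.
Check: all required cells visited; 6 ≤ 6 moves.

N, M, L, I, D, F, H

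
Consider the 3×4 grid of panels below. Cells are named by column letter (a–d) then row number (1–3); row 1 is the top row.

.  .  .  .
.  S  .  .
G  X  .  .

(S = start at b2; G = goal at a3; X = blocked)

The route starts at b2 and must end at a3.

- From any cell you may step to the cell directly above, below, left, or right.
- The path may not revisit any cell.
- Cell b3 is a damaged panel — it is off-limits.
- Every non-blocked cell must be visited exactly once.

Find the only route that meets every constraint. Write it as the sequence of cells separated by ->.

Need to visit all 11 open cells exactly once, starting at b2 and ending at a3.
Cell d3 has only two open neighbours (d2 and c3), so the path must pass straight through it: one of those is the cell it's entered from and the other is where it exits.
Route from b2: right 1 to c2, down 1 to c3, right 1 to d3, up 2 to d1, left 3 to a1, down 2 to a3 — 10 moves in all.
Check: all 11 open cells covered.

b2 -> c2 -> c3 -> d3 -> d2 -> d1 -> c1 -> b1 -> a1 -> a2 -> a3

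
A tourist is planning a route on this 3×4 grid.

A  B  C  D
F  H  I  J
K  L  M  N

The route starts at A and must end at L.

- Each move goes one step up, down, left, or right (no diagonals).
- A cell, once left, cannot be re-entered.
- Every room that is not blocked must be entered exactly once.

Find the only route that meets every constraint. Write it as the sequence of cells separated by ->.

A -> B -> C -> D -> J -> N -> M -> I -> H -> F -> K -> L

Need to visit all 12 open cells exactly once, starting at A and ending at L.
Cell K has only two open neighbours (F and L), so the path must pass straight through it: one of those is the cell it's entered from and the other is where it exits.
Route from A: 3× right (reaching D), 2× down (reaching N), left to M, up to I, 2× left (reaching F), down to K, right to L — 11 moves in all.
Check: all 12 open cells covered.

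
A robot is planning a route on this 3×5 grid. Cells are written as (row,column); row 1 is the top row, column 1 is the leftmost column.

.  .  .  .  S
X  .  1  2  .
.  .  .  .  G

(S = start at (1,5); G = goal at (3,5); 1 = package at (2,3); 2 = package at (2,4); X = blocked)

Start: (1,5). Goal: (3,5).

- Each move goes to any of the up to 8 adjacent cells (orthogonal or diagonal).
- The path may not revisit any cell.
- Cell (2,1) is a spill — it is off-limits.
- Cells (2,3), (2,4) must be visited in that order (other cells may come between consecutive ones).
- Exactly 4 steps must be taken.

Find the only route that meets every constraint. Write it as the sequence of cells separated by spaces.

(1,5) (1,4) (2,3) (2,4) (3,5)

The waypoints must appear in the order (2,3), (2,4), with no cell reused.
Route from (1,5): left to (1,4), down-left to (2,3), right to (2,4), down-right to (3,5) — 4 moves in all.
Check: order respected (1 at step 2, 2 at step 3); 4 moves as required.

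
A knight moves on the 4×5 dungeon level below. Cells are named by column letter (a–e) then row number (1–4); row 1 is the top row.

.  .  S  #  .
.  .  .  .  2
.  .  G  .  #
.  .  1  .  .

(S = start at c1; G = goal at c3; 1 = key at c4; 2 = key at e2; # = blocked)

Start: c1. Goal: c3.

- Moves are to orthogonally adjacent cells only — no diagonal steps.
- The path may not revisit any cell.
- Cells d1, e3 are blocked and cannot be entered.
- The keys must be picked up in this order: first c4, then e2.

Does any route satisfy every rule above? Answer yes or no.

no

Even ignoring the required order, no revisit-free route from c1 to c3 manages to pass through all of c4 and e2: branching out from c1, every path either misses one of them or, having collected them, can no longer reach c3 without re-entering a cell.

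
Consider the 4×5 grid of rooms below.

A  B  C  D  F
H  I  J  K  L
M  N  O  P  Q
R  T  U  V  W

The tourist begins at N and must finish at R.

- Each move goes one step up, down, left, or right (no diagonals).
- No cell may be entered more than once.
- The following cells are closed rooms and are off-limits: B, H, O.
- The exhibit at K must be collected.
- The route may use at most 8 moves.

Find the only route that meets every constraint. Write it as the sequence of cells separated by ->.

Any route must reach K and still end at R within 8 moves, so the order of the required stops is forced.
Route from N: up 1 to I, right 2 to K, down 2 to V, left 3 to R — 8 moves in all.
Check: all required cells visited; 8 ≤ 8 moves.

N -> I -> J -> K -> P -> V -> U -> T -> R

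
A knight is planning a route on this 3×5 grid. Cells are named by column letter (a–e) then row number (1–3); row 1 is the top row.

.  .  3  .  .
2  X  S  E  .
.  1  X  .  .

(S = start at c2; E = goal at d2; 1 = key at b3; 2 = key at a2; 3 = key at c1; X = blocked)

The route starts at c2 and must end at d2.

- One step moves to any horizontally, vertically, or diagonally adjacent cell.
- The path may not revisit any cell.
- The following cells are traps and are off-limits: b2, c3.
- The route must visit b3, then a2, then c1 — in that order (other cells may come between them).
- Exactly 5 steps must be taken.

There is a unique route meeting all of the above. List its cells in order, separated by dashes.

The waypoints must appear in the order b3, a2, c1, with no cell reused.
Route from c2: down-left to b3, up-left to a2, up-right to b1, right to c1, down-right to d2 — 5 moves in all.
Check: order respected (1 at step 1, 2 at step 2, 3 at step 4); 5 moves as required.

c2 - b3 - a2 - b1 - c1 - d2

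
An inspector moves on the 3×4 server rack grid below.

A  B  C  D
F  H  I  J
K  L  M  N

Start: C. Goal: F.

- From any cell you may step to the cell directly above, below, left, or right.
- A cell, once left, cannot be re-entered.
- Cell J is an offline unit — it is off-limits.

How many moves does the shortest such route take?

The Manhattan distance from C to F is |1−2| + |3−1| = 3, so at least 3 moves are needed.
A route of 3 moves achieves this: C → I → H → F.
Since 3 matches the lower bound, it is optimal.

3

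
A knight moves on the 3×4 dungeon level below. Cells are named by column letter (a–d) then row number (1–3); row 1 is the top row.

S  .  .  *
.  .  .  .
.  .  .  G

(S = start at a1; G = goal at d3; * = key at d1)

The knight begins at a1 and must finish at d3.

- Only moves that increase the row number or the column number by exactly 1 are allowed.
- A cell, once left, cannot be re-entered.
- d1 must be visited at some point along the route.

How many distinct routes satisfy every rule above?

1

A right/down-only route from a1 to d3 makes exactly 2 down-moves and 3 right-moves in some order.
With no other constraints that would be C(5,2) = 10 routes.
Split at d1 and multiply the segment counts: a1→d1: 1; d1→d3: 1; product = 1.
That gives 1 route.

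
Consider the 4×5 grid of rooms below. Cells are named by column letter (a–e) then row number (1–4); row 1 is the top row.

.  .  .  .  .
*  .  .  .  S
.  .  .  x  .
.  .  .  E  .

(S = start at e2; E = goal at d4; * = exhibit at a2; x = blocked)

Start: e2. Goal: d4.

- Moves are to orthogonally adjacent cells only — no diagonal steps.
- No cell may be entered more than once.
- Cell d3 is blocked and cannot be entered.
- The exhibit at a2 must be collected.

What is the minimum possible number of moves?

Any route passes through a2 somewhere between e2 and d4. Summing Manhattan distances along the two legs (e2 → a2 → d4) gives a lower bound of 4 + 5 = 9 moves.
A route of 9 moves achieves this: e2 → d2 → c2 → b2 → a2 → a3 → a4 → b4 → c4 → d4.
Since 9 matches the lower bound, it is optimal.

9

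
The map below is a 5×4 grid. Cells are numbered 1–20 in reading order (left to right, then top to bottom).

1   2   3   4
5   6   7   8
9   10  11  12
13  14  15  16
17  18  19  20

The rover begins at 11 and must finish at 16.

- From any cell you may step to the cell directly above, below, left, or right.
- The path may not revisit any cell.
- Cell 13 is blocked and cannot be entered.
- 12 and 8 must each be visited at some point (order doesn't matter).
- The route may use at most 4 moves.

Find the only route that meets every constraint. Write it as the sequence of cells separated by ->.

11 -> 7 -> 8 -> 12 -> 16

Any route must reach 12 and 8 and still end at 16 within 4 moves, so the order of the required stops is forced.
Route from 11: up to 7, right to 8, 2× down (reaching 16) — 4 moves in all.
Check: all required cells visited; 4 ≤ 4 moves.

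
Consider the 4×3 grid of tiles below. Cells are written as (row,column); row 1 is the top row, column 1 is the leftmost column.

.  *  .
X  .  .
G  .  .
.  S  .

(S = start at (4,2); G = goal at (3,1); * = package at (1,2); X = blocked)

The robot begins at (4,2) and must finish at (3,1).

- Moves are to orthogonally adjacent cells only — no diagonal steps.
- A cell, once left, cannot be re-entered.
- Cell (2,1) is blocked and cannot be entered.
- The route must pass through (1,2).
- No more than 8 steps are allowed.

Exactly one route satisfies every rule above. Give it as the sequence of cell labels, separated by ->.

The 8-move cap with required stops at (1,2) leaves no slack for detours.
Route from (4,2): right 1 to (4,3), up 3 to (1,3), left 1 to (1,2), down 2 to (3,2), left 1 to (3,1) — 8 moves in all.
Check: all required cells visited; 8 ≤ 8 moves.

(4,2) -> (4,3) -> (3,3) -> (2,3) -> (1,3) -> (1,2) -> (2,2) -> (3,2) -> (3,1)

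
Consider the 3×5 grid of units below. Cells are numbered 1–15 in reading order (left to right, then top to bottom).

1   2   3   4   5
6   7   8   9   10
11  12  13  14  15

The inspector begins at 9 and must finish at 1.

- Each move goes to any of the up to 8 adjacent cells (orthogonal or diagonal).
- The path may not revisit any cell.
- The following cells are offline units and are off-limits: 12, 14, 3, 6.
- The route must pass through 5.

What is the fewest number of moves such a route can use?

5

Any route passes through 5 somewhere between 9 and 1. Summing Chebyshev distances along the two legs (9 → 5 → 1) gives a lower bound of 1 + 4 = 5 moves.
A route of 5 moves achieves this: 9 → 5 → 4 → 8 → 2 → 1.
Since 5 matches the lower bound, it is optimal.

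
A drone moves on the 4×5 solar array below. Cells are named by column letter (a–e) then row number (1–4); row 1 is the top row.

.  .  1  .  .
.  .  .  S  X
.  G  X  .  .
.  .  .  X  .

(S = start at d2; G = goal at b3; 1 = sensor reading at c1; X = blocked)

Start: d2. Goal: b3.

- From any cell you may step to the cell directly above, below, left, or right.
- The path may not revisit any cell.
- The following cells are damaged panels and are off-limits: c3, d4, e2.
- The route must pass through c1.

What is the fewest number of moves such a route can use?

5

Any route passes through c1 somewhere between d2 and b3. Summing Manhattan distances along the two legs (d2 → c1 → b3) gives a lower bound of 2 + 3 = 5 moves.
A route of 5 moves achieves this: d2 → d1 → c1 → c2 → b2 → b3.
Since 5 matches the lower bound, it is optimal.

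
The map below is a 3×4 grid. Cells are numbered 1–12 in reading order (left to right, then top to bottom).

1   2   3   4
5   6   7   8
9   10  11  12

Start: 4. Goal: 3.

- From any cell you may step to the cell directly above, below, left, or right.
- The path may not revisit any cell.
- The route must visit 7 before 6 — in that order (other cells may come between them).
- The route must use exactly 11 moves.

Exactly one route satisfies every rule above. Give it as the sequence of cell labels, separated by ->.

4 -> 8 -> 12 -> 11 -> 7 -> 6 -> 10 -> 9 -> 5 -> 1 -> 2 -> 3

The waypoints must appear in the order 7, 6, with no cell reused.
Route from 4: 2× down (reaching 12), left to 11, up to 7, left to 6, down to 10, left to 9, 2× up (reaching 1), 2× right (reaching 3) — 11 moves in all.
Check: order respected (7 at step 4, 6 at step 5); 11 moves as required.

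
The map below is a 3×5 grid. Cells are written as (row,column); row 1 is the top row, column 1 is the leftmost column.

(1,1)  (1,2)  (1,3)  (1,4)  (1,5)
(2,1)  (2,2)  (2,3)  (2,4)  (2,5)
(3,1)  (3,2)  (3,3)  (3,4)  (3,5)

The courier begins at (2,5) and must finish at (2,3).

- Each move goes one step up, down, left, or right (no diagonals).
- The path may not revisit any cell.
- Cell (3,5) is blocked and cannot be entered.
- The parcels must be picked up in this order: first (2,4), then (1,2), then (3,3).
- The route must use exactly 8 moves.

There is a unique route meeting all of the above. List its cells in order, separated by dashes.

(2,5) - (2,4) - (1,4) - (1,3) - (1,2) - (2,2) - (3,2) - (3,3) - (2,3)

The waypoints must appear in the order (2,4), (1,2), (3,3), with no cell reused.
Route from (2,5): left to (2,4), up to (1,4), 2× left (reaching (1,2)), 2× down (reaching (3,2)), right to (3,3), up to (2,3) — 8 moves in all.
Check: order respected ((2,4) at step 1, (1,2) at step 4, (3,3) at step 7); 8 moves as required.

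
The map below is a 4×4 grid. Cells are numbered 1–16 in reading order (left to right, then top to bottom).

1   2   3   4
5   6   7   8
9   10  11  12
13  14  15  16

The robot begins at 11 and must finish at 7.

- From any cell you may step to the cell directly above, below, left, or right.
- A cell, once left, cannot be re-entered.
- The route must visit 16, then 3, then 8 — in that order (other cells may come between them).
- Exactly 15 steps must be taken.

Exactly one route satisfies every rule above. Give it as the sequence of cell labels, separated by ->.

The waypoints must appear in the order 16, 3, 8, with no cell reused.
Route from 11: right to 12, down to 16, 3× left (reaching 13), up to 9, right to 10, up to 6, left to 5, up to 1, 3× right (reaching 4), down to 8, left to 7 — 15 moves in all.
Check: order respected (16 at step 2, 3 at step 12, 8 at step 14); 15 moves as required.

11 -> 12 -> 16 -> 15 -> 14 -> 13 -> 9 -> 10 -> 6 -> 5 -> 1 -> 2 -> 3 -> 4 -> 8 -> 7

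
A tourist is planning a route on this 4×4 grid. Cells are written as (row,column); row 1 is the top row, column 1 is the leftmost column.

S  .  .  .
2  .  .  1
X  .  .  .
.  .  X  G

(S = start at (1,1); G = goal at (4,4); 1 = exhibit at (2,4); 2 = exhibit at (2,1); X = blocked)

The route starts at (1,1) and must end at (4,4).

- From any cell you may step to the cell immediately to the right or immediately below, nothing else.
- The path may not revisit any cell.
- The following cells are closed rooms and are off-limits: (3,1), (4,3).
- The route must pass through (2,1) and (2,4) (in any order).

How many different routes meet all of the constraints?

1

A right/down-only route from (1,1) to (4,4) makes exactly 3 down-moves and 3 right-moves in some order.
With no other constraints that would be C(6,3) = 20 routes.
A monotone route can only reach the required cells in the order (2,1), (2,4), so split there and multiply the segment counts (each segment already excludes blocked cells): (1,1)→(2,1): 1; (2,1)→(2,4): 1; (2,4)→(4,4): 1; product = 1.
That gives 1 route.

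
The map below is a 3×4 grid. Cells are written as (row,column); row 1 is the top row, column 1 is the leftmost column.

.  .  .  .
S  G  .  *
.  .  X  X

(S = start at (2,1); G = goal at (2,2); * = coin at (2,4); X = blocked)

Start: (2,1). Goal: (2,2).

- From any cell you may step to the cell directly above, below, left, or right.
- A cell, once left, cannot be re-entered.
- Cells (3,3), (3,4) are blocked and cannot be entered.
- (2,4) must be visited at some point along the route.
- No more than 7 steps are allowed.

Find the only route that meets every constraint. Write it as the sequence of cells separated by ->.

(2,1) -> (1,1) -> (1,2) -> (1,3) -> (1,4) -> (2,4) -> (2,3) -> (2,2)

Any route must reach (2,4) and still end at (2,2) within 7 moves, so the order of the required stops is forced.
Route from (2,1): up to (1,1), 3× right (reaching (1,4)), down to (2,4), 2× left (reaching (2,2)) — 7 moves in all.
Check: all required cells visited; 7 ≤ 7 moves.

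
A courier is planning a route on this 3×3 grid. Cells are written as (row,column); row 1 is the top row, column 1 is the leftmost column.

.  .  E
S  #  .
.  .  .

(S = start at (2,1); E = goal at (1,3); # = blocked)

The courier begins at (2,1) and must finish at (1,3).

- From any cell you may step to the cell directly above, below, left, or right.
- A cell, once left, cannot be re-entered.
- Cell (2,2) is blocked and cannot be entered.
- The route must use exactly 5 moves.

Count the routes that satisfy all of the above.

1

Need simple routes of exactly 5 moves from (2,1) to (1,3) (Manhattan distance 3, so 1 moves are spent on a detour and 1 undoing it).
Enumerating: (2,1) (3,1) (3,2) (3,3) (2,3) (1,3).
That gives 1 route.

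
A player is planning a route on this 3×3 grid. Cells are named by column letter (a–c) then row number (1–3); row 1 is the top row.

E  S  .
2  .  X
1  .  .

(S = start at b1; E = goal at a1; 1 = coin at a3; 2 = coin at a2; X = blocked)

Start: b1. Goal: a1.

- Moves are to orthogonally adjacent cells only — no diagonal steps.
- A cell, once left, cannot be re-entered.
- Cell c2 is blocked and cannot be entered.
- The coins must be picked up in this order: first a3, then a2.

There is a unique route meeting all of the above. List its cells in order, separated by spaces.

The waypoints must appear in the order a3, a2, with no cell reused.
Route from b1: down 2 to b3, left 1 to a3, up 2 to a1 — 5 moves in all.
Check: order respected (1 at step 3, 2 at step 4).

b1 b2 b3 a3 a2 a1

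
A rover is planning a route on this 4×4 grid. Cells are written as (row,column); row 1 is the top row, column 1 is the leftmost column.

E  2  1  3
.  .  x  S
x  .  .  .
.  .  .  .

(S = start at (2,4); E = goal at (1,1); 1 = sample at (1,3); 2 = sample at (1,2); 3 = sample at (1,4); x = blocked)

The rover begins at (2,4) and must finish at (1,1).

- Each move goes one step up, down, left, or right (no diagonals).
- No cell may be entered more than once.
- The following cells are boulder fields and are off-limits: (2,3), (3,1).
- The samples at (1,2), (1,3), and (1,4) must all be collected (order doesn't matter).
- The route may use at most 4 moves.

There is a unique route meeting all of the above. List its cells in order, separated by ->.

(2,4) -> (1,4) -> (1,3) -> (1,2) -> (1,1)

The budget equals the shortest possible length, so every move has to be on a shortest route through the required cells.
Route from (2,4): up 1 to (1,4), left 3 to (1,1) — 4 moves in all.
Check: all required cells visited; 4 ≤ 4 moves.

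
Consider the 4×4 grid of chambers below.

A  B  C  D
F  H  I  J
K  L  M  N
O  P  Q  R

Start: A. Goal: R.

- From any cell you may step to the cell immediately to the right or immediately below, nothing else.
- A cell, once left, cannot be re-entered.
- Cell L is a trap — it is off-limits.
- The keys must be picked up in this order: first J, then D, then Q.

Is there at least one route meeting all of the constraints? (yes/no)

D lies above J, so going from J to D would need an upward move — but moves only go right/down, so J cannot be visited before D.

no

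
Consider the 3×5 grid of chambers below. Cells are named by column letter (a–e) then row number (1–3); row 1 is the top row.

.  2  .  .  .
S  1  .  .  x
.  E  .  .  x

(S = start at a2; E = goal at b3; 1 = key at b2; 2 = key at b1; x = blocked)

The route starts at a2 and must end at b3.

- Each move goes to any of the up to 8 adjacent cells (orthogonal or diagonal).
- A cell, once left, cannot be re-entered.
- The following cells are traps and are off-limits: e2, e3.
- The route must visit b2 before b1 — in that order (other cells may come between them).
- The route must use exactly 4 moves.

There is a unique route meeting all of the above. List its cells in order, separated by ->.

a2 -> b2 -> b1 -> c2 -> b3

The waypoints must appear in the order b2, b1, with no cell reused.
Route from a2: right to b2, up to b1, down-right to c2, down-left to b3 — 4 moves in all.
Check: order respected (1 at step 1, 2 at step 2); 4 moves as required.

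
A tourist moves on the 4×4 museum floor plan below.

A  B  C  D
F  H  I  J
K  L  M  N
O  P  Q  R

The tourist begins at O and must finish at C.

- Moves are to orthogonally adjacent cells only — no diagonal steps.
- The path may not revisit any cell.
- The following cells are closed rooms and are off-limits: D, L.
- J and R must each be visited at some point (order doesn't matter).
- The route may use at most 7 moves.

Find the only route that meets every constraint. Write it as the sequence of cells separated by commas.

O, P, Q, R, N, J, I, C

Any route must reach J and R and still end at C within 7 moves, so the order of the required stops is forced.
Route from O: right 3 to R, up 2 to J, left 1 to I, up 1 to C — 7 moves in all.
Check: all required cells visited; 7 ≤ 7 moves.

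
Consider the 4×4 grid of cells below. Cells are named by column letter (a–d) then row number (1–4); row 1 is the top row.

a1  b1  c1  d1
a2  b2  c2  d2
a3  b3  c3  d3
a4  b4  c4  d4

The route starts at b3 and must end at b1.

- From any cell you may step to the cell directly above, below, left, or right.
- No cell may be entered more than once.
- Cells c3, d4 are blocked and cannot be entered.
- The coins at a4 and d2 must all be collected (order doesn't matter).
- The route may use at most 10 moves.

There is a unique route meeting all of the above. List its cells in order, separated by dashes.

The 10-move cap with required stops at a4, d2 leaves no slack for detours.
Route from b3: down 1 to b4, left 1 to a4, up 2 to a2, right 3 to d2, up 1 to d1, left 2 to b1 — 10 moves in all.
Check: all required cells visited; 10 ≤ 10 moves.

b3 - b4 - a4 - a3 - a2 - b2 - c2 - d2 - d1 - c1 - b1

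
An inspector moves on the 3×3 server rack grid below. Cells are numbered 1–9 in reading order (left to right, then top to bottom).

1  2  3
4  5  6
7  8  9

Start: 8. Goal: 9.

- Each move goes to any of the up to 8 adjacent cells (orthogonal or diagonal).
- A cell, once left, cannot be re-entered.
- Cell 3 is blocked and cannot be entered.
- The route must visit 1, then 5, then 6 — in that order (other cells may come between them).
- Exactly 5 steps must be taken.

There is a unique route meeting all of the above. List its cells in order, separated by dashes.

The waypoints must appear in the order 1, 5, 6, with no cell reused.
Route from 8: up-left 1 to 4, up 1 to 1, down-right 1 to 5, right 1 to 6, down 1 to 9 — 5 moves in all.
Check: order respected (1 at step 2, 5 at step 3, 6 at step 4); 5 moves as required.

8 - 4 - 1 - 5 - 6 - 9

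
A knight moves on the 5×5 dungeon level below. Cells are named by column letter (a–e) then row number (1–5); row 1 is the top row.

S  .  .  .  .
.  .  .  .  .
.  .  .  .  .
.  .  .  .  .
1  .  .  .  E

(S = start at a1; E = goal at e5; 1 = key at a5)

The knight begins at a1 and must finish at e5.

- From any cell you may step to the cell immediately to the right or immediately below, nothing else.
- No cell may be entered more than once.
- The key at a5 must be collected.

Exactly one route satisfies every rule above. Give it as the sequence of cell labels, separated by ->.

a1 -> a2 -> a3 -> a4 -> a5 -> b5 -> c5 -> d5 -> e5

Moves only go right or down, so the column and row indices never decrease.
Route from a1: down 4 to a5, right 4 to e5 — 8 moves in all.
Check: all required cells visited.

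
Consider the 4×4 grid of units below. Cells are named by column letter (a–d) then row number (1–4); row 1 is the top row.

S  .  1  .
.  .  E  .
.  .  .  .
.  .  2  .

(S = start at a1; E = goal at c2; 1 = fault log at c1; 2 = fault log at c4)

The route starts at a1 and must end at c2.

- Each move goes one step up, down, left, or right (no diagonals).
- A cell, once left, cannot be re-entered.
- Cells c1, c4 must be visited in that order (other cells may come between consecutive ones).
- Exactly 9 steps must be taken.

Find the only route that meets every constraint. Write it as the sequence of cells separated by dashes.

The waypoints must appear in the order c1, c4, with no cell reused.
Route from a1: right 3 to d1, down 3 to d4, left 1 to c4, up 2 to c2 — 9 moves in all.
Check: order respected (1 at step 2, 2 at step 7); 9 moves as required.

a1 - b1 - c1 - d1 - d2 - d3 - d4 - c4 - c3 - c2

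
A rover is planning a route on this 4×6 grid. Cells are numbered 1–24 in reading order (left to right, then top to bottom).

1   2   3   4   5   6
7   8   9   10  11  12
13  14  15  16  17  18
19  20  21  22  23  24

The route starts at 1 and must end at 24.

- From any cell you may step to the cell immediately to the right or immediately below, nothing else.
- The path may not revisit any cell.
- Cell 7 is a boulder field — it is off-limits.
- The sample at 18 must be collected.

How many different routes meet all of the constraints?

15

A right/down-only route from 1 to 24 makes exactly 3 down-moves and 5 right-moves in some order.
With no other constraints that would be C(8,3) = 56 routes.
Split at 18 and multiply the segment counts (each segment already excludes blocked cells): 1→18: 15; 18→24: 1; product = 15.
That gives 15 routes.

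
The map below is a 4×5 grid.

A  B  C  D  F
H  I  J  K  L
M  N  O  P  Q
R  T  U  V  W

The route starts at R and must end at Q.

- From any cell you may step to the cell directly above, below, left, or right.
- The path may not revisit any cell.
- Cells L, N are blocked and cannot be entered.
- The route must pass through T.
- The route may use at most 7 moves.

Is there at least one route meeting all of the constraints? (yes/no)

yes

One route that works: R → T → U → O → P → Q.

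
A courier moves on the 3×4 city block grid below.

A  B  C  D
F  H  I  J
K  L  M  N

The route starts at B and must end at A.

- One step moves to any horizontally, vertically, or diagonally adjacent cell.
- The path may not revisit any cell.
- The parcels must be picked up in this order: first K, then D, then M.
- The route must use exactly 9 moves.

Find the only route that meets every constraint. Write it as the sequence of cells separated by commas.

The waypoints must appear in the order K, D, M, with no cell reused.
Route from B: down-left 1 to F, down 1 to K, right 1 to L, up-right 2 to D, down 1 to J, down-left 1 to M, up-left 2 to A — 9 moves in all.
Check: order respected (K at step 2, D at step 5, M at step 7); 9 moves as required.

B, F, K, L, I, D, J, M, H, A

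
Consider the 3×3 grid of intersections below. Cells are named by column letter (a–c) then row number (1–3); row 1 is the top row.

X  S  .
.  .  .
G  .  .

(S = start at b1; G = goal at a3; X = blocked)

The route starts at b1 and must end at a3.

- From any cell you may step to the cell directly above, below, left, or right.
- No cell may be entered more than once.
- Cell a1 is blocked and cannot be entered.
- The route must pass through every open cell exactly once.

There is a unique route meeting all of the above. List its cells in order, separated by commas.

Need to visit all 8 open cells exactly once, starting at b1 and ending at a3.
Cell c1 has only two open neighbours (c2 and b1), so the path must pass straight through it: one of those is the cell it's entered from and the other is where it exits.
Route from b1: right to c1, 2× down (reaching c3), left to b3, up to b2, left to a2, down to a3 — 7 moves in all.
Check: all 8 open cells covered.

b1, c1, c2, c3, b3, b2, a2, a3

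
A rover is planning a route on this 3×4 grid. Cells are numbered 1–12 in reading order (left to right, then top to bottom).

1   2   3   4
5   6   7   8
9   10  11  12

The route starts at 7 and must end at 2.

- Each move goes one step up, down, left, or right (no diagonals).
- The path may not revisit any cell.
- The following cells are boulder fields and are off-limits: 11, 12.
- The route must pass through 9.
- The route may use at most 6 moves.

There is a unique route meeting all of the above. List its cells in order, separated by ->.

7 -> 6 -> 10 -> 9 -> 5 -> 1 -> 2

Any route must reach 9 and still end at 2 within 6 moves, so the order of the required stops is forced.
Route from 7: left to 6, down to 10, left to 9, 2× up (reaching 1), right to 2 — 6 moves in all.
Check: all required cells visited; 6 ≤ 6 moves.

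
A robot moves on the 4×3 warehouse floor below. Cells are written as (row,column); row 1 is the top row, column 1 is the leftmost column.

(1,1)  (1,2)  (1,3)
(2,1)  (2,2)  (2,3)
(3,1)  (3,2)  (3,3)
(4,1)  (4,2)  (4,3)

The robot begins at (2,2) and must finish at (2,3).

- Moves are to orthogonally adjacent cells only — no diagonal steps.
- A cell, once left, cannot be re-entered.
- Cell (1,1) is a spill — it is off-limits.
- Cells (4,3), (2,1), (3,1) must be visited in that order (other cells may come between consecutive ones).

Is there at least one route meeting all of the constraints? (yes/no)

no

Ignoring the required order, 2 revisit-free routes from (2,2) to (2,3) pass through all of (4,3), (2,1), and (3,1); the waypoint orders that occur are (2,1) → (3,1) → (4,3) (2) — never (4,3) → (2,1) → (3,1).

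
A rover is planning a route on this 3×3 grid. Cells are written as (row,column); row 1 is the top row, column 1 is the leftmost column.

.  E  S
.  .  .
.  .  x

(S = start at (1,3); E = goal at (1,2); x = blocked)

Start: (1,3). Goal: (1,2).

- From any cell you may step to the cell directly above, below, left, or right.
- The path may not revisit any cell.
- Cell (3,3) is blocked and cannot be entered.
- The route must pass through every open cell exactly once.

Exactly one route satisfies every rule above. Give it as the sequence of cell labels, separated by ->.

(1,3) -> (2,3) -> (2,2) -> (3,2) -> (3,1) -> (2,1) -> (1,1) -> (1,2)

Need to visit all 8 open cells exactly once, starting at (1,3) and ending at (1,2).
Cell (3,1) has only two open neighbours ((2,1) and (3,2)), so the path must pass straight through it: one of those is the cell it's entered from and the other is where it exits.
Route from (1,3): down 1 to (2,3), left 1 to (2,2), down 1 to (3,2), left 1 to (3,1), up 2 to (1,1), right 1 to (1,2) — 7 moves in all.
Check: all 8 open cells covered.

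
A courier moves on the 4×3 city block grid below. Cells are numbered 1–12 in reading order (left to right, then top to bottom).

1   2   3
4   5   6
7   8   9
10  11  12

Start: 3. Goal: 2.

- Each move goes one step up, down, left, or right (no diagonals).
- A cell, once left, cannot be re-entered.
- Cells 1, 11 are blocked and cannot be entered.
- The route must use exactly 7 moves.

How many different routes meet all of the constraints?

Need simple routes of exactly 7 moves from 3 to 2 (Manhattan distance 1, so 3 moves are spent on a detour and 3 undoing it).
Enumerating: 3 6 9 8 7 4 5 2.
That gives 1 route.

1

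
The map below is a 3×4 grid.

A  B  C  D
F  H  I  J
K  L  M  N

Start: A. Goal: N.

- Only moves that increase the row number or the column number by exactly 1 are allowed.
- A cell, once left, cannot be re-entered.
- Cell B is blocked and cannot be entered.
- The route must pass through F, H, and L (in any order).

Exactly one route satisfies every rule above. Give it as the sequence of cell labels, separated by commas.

Moves only go right or down, so the column and row indices never decrease.
Route from A: down 1 to F, right 1 to H, down 1 to L, right 2 to N — 5 moves in all.
Check: all required cells visited.

A, F, H, L, M, N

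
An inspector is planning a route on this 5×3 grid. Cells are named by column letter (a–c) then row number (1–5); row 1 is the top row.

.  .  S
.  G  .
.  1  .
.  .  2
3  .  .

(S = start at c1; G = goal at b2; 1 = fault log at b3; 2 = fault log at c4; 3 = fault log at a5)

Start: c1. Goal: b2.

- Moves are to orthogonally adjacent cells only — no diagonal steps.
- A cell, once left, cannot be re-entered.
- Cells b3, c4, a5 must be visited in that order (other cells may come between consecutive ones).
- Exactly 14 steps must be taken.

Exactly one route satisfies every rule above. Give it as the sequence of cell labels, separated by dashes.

c1 - c2 - c3 - b3 - b4 - c4 - c5 - b5 - a5 - a4 - a3 - a2 - a1 - b1 - b2

The waypoints must appear in the order b3, c4, a5, with no cell reused.
Route from c1: down 2 to c3, left 1 to b3, down 1 to b4, right 1 to c4, down 1 to c5, left 2 to a5, up 4 to a1, right 1 to b1, down 1 to b2 — 14 moves in all.
Check: order respected (1 at step 3, 2 at step 5, 3 at step 8); 14 moves as required.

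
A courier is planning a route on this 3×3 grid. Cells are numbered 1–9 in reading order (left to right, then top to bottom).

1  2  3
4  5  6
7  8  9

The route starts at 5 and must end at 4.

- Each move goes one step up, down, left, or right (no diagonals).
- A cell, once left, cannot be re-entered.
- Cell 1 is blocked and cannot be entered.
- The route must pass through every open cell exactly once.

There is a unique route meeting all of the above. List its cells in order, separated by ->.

Need to visit all 8 open cells exactly once, starting at 5 and ending at 4.
Cell 7 has only two open neighbours (4 and 8), so the path must pass straight through it: one of those is the cell it's entered from and the other is where it exits.
Route from 5: up to 2, right to 3, 2× down (reaching 9), 2× left (reaching 7), up to 4 — 7 moves in all.
Check: all 8 open cells covered.

5 -> 2 -> 3 -> 6 -> 9 -> 8 -> 7 -> 4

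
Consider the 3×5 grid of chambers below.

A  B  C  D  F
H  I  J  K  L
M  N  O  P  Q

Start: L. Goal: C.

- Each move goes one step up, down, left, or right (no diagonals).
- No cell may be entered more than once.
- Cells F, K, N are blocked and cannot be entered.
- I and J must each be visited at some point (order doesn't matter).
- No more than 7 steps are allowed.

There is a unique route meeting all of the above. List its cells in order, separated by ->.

L -> Q -> P -> O -> J -> I -> B -> C

Any route must reach I and J and still end at C within 7 moves, so the order of the required stops is forced.
Route from L: down 1 to Q, left 2 to O, up 1 to J, left 1 to I, up 1 to B, right 1 to C — 7 moves in all.
Check: all required cells visited; 7 ≤ 7 moves.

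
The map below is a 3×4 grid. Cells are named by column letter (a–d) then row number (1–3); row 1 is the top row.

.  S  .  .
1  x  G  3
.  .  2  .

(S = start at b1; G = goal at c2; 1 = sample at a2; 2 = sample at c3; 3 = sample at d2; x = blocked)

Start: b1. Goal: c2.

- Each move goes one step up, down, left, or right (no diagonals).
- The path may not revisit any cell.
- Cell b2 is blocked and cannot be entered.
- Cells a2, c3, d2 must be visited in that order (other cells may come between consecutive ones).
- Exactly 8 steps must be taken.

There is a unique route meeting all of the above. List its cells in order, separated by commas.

The waypoints must appear in the order a2, c3, d2, with no cell reused.
Route from b1: left 1 to a1, down 2 to a3, right 3 to d3, up 1 to d2, left 1 to c2 — 8 moves in all.
Check: order respected (1 at step 2, 2 at step 5, 3 at step 7); 8 moves as required.

b1, a1, a2, a3, b3, c3, d3, d2, c2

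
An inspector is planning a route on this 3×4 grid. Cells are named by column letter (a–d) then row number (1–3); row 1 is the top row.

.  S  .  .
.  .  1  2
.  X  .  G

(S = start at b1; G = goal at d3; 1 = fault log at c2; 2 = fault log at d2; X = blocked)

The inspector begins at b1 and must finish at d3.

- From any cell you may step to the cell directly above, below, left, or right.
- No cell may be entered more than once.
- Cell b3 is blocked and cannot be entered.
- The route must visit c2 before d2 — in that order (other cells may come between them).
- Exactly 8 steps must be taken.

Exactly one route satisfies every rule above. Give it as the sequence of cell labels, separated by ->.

The waypoints must appear in the order c2, d2, with no cell reused.
Route from b1: left to a1, down to a2, 2× right (reaching c2), up to c1, right to d1, 2× down (reaching d3) — 8 moves in all.
Check: order respected (1 at step 4, 2 at step 7); 8 moves as required.

b1 -> a1 -> a2 -> b2 -> c2 -> c1 -> d1 -> d2 -> d3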